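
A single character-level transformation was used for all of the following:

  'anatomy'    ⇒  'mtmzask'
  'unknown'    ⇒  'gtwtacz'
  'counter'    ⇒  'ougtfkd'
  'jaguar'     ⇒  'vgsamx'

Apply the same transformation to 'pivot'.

Shifts by position in anatomy: pos 0: a→m (+12), pos 1: n→t (+6), pos 2: a→m (+12), pos 3: t→z (+6) — repeating every 2. A repeating key of period 2 is used — shifts +12, +6 over and over.
On pivot: p+12=b, i+6=o, v+12=h, o+6=u, t+12=f.

bohuf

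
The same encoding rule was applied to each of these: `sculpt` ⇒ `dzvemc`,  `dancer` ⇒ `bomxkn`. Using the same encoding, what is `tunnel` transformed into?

voxxed

The output letters match the input read backwards, each shifted +10: sculpt reversed is tplucs. Two steps: reverse the string, then apply a Caesar shift of +10.
For tunnel: reverse → lennut; then shift: l+10=v, e+10=o, n+10=x, n+10=x, u+10=e, t+10=d.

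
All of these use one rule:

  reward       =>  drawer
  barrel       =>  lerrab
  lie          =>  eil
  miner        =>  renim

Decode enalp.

plane

The output letters match the input read backwards: reward reversed is drawer. The word is simply reversed.
Reversing it on enalp: then reverse → plane.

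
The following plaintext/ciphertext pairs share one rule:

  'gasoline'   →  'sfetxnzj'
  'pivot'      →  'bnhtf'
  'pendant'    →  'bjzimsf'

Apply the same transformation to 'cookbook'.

Shifts by position in gasoline: pos 0: g→s (+12), pos 1: a→f (+5), pos 2: s→e (+12), pos 3: o→t (+5) — repeating every 2. A repeating key of period 2 is used — shifts +12, +5 over and over.
On cookbook: c+12=o, o+5=t, o+12=a, k+5=p, b+12=n, o+5=t, o+12=a, k+5=p.

otapntap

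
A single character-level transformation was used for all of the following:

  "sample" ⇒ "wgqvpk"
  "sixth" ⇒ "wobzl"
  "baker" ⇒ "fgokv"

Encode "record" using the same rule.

vkguvj

The shifts repeat in a cycle of length 2: positions 0,1,… shift by +4, +6, then the pattern repeats.
For record: r+4=v, e+6=k, c+4=g, o+6=u, r+4=v, d+6=j.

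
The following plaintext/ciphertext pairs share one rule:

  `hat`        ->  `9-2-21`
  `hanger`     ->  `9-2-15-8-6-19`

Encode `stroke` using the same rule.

The number is (letter's place in the alphabet, a=1) + 1.
On stroke: s=19→20, t=20→21, r=18→19, o=15→16, k=11→12, e=5→6.

20-21-19-16-12-6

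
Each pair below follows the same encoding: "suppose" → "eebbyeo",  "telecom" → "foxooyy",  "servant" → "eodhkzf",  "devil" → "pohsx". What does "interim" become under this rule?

szfodsy

The shift depends on letter class: consonant s→e is +12, but vowel u→e is +10. Two shifts are in play — +10 for a/e/i/o/u, +12 for every other letter.
On interim: i(vowel)+10=s, n(cons)+12=z, t(cons)+12=f, e(vowel)+10=o, r(cons)+12=d, i(vowel)+10=s, m(cons)+12=y.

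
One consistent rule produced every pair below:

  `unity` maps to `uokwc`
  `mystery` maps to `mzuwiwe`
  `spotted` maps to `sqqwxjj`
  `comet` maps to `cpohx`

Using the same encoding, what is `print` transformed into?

In unity: u→u is +0, n→o is +1, i→k is +2, t→w is +3 — the shift increases by 1 each position. Letter i (0-indexed) is shifted by i+0, so successive shifts are 0, 1, 2, ….
Applying it to print: p+0=p, r+1=s, i+2=k, n+3=q, t+4=x.

pskqx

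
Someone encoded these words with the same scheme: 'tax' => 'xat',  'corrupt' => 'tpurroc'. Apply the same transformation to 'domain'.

The output letters match the input read backwards: tax reversed is xat. It's just the letters in reverse order.
On domain: reverse → niamod.

niamod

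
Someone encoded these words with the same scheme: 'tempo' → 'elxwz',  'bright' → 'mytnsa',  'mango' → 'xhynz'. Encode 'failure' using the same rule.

Shifts by position in tempo: pos 0: t→e (+11), pos 1: e→l (+7), pos 2: m→x (+11), pos 3: p→w (+7) — repeating every 2. It's a Vigenère-style cipher with numeric key [11,7]: position i shifts by key[i mod 2].
Applying it to failure: f+11=q, a+7=h, i+11=t, l+7=s, u+11=f, r+7=y, e+11=p.

qhtsfyp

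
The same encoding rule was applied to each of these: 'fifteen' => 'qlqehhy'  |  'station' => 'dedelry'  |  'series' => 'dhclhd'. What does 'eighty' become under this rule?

The shift depends on letter class: consonant f→q is +11, but vowel i→l is +3. Vowels shift forward by 3 and consonants shift forward by 11.
For eighty: e(vowel)+3=h, i(vowel)+3=l, g(cons)+11=r, h(cons)+11=s, t(cons)+11=e, y(cons)+11=j.

hlrsej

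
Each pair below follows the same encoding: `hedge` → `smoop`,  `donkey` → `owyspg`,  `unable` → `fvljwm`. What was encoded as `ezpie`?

The shifts repeat in a cycle of length 2: positions 0,1,… shift by +11, +8, then the pattern repeats.
Undoing it on ezpie: e−11=t, z−8=r, p−11=e, i−8=a, e−11=t.

treat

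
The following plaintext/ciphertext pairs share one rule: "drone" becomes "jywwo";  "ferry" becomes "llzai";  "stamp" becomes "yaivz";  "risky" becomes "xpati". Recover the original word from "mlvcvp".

gentle

In drone: d→j is +6, r→y is +7, o→w is +8, n→w is +9 — the shift increases by 1 each position. Letter i (0-indexed) is shifted by i+6, so successive shifts are 6, 7, 8, ….
Undoing it on mlvcvp: m−6=g, l−7=e, v−8=n, c−9=t, v−10=l, p−11=e.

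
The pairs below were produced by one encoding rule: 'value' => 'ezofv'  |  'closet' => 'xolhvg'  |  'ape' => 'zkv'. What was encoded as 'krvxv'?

Each pair mirrors across the alphabet (v↔e, a↔z, l↔o): positions sum to 25. Each letter is replaced by its mirror in the alphabet: a↔z, b↔y, c↔x, and so on (the Atbash cipher).
Decoding krvxv: k↔p, r↔i, v↔e, x↔c, v↔e.

piece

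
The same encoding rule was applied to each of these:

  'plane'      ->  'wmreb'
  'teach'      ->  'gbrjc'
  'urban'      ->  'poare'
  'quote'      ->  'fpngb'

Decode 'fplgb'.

quite

p(15)→w(22) and l(11)→m(12) fit y≡9x+17 (mod 26); the inverse of 9 mod 26 is 3. This is an affine cipher: with a=0,…,z=25, each position x becomes (9x+17) mod 26.
Undoing it on fplgb: f(5)→3·(5−17)≡16=q; p(15)→3·(15−17)≡20=u; l(11)→3·(11−17)≡8=i; g(6)→3·(6−17)≡19=t; b(1)→3·(1−17)≡4=e (all mod 26).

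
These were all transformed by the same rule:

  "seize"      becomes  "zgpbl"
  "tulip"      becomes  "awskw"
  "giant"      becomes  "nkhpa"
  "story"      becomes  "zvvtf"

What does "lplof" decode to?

enemy

Shifts by position in seize: pos 0: s→z (+7), pos 1: e→g (+2), pos 2: i→p (+7), pos 3: z→b (+2) — repeating every 2. A repeating key of period 2 is used — shifts +7, +2 over and over.
Decoding lplof: l−7=e, p−2=n, l−7=e, o−2=m, f−7=y.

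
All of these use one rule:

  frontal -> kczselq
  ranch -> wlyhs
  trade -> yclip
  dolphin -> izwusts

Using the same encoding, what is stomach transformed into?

xezrlnm

Shifts by position in frontal: pos 0: f→k (+5), pos 1: r→c (+11), pos 2: o→z (+11), pos 3: n→s (+5), pos 4: t→e (+11), pos 5: a→l (+11) — repeating every 3. The shifts repeat in a cycle of length 3: positions 0,1,… shift by +5, +11, +11, then the pattern repeats.
On stomach: s+5=x, t+11=e, o+11=z, m+5=r, a+11=l, c+11=n, h+5=m.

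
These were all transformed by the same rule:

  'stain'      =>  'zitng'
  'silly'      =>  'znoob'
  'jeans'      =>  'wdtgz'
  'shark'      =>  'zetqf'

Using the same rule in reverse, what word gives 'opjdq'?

lower

s(18)→z(25) and t(19)→i(8) fit y≡9x+19 (mod 26); the inverse of 9 mod 26 is 3. Each letter's alphabet position (a=0..z=25) is mapped through 9·x+19 mod 26 — an affine cipher.
Decoding opjdq: o(14)→3·(14−19)≡11=l; p(15)→3·(15−19)≡14=o; j(9)→3·(9−19)≡22=w; d(3)→3·(3−19)≡4=e; q(16)→3·(16−19)≡17=r (all mod 26).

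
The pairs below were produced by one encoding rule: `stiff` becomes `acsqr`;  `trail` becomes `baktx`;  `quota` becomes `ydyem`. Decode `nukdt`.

flash

The shift increases by 1 at each position, starting from +8: 8, 9, 10, ….
Undoing it on nukdt: n−8=f, u−9=l, k−10=a, d−11=s, t−12=h.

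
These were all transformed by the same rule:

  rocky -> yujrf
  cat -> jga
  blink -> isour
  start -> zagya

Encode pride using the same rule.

wyokk

The shift depends on letter class: consonant r→y is +7, but vowel o→u is +6. The rule splits by letter class: vowels +6, consonants +7.
On pride: p(cons)+7=w, r(cons)+7=y, i(vowel)+6=o, d(cons)+7=k, e(vowel)+6=k.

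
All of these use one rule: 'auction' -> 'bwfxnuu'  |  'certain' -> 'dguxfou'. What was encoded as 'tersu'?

In auction: a→b is +1, u→w is +2, c→f is +3, t→x is +4 — the shift increases by 1 each position. Letter i (0-indexed) is shifted by i+1, so successive shifts are 1, 2, 3, ….
Decoding tersu: t−1=s, e−2=c, r−3=o, s−4=o, u−5=p.

scoop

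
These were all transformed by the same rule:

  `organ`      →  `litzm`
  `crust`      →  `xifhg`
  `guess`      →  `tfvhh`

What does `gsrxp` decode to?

thick

Each pair mirrors across the alphabet (o↔l, r↔i, g↔t): positions sum to 25. This is the alphabet-reversal cipher (Atbash): a becomes z, b becomes y, etc.
Undoing it on gsrxp: g↔t, s↔h, r↔i, x↔c, p↔k.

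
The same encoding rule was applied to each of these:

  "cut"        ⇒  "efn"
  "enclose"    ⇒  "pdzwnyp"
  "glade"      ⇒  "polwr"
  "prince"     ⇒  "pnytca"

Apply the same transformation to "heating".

rytelps

The output letters match the input read backwards, each shifted +11: cut reversed is tuc. Two steps: reverse the string, then apply a Caesar shift of +11.
For heating: reverse → gnitaeh; then shift: g+11=r, n+11=y, i+11=t, t+11=e, a+11=l, e+11=p, h+11=s.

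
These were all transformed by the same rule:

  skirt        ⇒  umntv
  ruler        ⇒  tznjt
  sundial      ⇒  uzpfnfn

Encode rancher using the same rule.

The shift depends on letter class: consonant s→u is +2, but vowel i→n is +5. The rule splits by letter class: vowels +5, consonants +2.
On rancher: r(cons)+2=t, a(vowel)+5=f, n(cons)+2=p, c(cons)+2=e, h(cons)+2=j, e(vowel)+5=j, r(cons)+2=t.

tfpejjt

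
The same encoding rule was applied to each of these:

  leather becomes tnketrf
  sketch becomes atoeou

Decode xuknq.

place

Each letter shifts forward by (position + 8), i.e. 8, 9, 10, … — the shift grows by one for each successive letter.
Decoding xuknq: x−8=p, u−9=l, k−10=a, n−11=c, q−12=e.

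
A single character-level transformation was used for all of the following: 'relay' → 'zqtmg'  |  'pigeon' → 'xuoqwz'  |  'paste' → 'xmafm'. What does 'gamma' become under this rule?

Shifts by position in relay: pos 0: r→z (+8), pos 1: e→q (+12), pos 2: l→t (+8), pos 3: a→m (+12) — repeating every 2. It's a Vigenère-style cipher with numeric key [8,12]: position i shifts by key[i mod 2].
Applying it to gamma: g+8=o, a+12=m, m+8=u, m+12=y, a+8=i.

omuyi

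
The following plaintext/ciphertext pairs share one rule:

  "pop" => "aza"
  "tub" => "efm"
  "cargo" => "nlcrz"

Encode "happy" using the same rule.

Compare letters: p→a is +11, o→z is +11, p→a is +11 — a constant shift. Each letter is shifted forward by 11 in the alphabet (a Caesar shift of +11).
Applying it to happy: h+11=s, a+11=l, p+11=a, p+11=a, y+11=j.

slaaj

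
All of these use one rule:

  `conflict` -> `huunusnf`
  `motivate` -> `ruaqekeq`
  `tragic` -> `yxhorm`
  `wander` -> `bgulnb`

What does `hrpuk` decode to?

climb

The shift increases by 1 at each position, starting from +5: 5, 6, 7, ….
Reversing it on hrpuk: h−5=c, r−6=l, p−7=i, u−8=m, k−9=b.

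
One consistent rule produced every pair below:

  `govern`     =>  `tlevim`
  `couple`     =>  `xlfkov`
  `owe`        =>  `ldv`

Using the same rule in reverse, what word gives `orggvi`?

Each pair mirrors across the alphabet (g↔t, o↔l, v↔e): positions sum to 25. This is the alphabet-reversal cipher (Atbash): a becomes z, b becomes y, etc.
Decoding orggvi: o↔l, r↔i, g↔t, g↔t, v↔e, i↔r.

litter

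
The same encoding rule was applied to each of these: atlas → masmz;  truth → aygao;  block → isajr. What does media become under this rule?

tqkum

The shift depends on letter class: consonant t→a is +7, but vowel a→m is +12. The rule splits by letter class: vowels +12, consonants +7.
On media: m(cons)+7=t, e(vowel)+12=q, d(cons)+7=k, i(vowel)+12=u, a(vowel)+12=m.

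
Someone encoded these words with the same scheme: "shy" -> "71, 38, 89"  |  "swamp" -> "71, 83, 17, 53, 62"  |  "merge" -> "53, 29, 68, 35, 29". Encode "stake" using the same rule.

s(#19)→71 and h(#8)→38: differences scale by 3, so n = 3·pos + 14. The formula is n = 3×(alphabet index, a=1) + 14.
On stake: s=19→71, t=20→74, a=1→17, k=11→47, e=5→29.

71, 74, 17, 47, 29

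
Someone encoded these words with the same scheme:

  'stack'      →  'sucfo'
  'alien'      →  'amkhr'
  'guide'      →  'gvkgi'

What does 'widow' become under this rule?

The shift increases by 1 at each position, starting from +0: 0, 1, 2, ….
For widow: w+0=w, i+1=j, d+2=f, o+3=r, w+4=a.

wjfra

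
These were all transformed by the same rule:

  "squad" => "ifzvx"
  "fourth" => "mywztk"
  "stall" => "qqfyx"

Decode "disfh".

candy

The word is reversed, then every letter is shifted forward by 5.
Undoing it on disfh: shift back: d−5=y, i−5=d, s−5=n, f−5=a, h−5=c → ydnac; then reverse → candy.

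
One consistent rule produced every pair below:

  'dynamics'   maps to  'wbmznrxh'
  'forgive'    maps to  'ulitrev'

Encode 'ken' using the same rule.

Each pair mirrors across the alphabet (d↔w, y↔b, n↔m): positions sum to 25. Each letter is replaced by its mirror in the alphabet: a↔z, b↔y, c↔x, and so on (the Atbash cipher).
For ken: k↔p, e↔v, n↔m.

pvm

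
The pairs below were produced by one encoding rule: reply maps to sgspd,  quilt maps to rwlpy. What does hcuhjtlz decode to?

Each letter shifts forward by (position + 1), i.e. 1, 2, 3, … — the shift grows by one for each successive letter.
Reversing it on hcuhjtlz: h−1=g, c−2=a, u−3=r, h−4=d, j−5=e, t−6=n, l−7=e, z−8=r.

gardener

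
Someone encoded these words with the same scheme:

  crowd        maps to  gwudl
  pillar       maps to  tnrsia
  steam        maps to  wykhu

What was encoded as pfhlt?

In crowd: c→g is +4, r→w is +5, o→u is +6, w→d is +7 — the shift increases by 1 each position. The shift increases by 1 at each position, starting from +4: 4, 5, 6, ….
Reversing it on pfhlt: p−4=l, f−5=a, h−6=b, l−7=e, t−8=l.

label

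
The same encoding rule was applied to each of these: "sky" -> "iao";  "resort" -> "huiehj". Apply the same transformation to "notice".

dejysu

Compare letters: s→i is +16, k→a is +16, y→o is +16 — a constant shift. Each letter is shifted forward by 16 in the alphabet (a Caesar shift of +16).
On notice: n+16=d, o+16=e, t+16=j, i+16=y, c+16=s, e+16=u.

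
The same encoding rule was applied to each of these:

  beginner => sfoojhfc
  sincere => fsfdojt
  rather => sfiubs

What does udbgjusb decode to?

artifact

Read the word backwards and shift each letter +1.
Undoing it on udbgjusb: shift back: u−1=t, d−1=c, b−1=a, g−1=f, j−1=i, u−1=t, s−1=r, b−1=a → tcafitra; then reverse → artifact.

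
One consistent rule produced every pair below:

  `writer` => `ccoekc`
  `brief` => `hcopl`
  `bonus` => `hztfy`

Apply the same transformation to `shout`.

Shifts by position in writer: pos 0: w→c (+6), pos 1: r→c (+11), pos 2: i→o (+6), pos 3: t→e (+11) — repeating every 2. A repeating key of period 2 is used — shifts +6, +11 over and over.
Applying it to shout: s+6=y, h+11=s, o+6=u, u+11=f, t+6=z.

ysufz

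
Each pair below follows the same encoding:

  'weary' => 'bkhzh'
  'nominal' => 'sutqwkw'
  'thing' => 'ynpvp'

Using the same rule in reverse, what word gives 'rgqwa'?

major

In weary: w→b is +5, e→k is +6, a→h is +7, r→z is +8 — the shift increases by 1 each position. Letter i (0-indexed) is shifted by i+5, so successive shifts are 5, 6, 7, ….
Reversing it on rgqwa: r−5=m, g−6=a, q−7=j, w−8=o, a−9=r.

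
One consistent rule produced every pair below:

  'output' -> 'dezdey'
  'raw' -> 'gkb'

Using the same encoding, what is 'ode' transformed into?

The output letters match the input read backwards, each shifted +10: output reversed is tuptuo. Read the word backwards and shift each letter +10.
For ode: reverse → edo; then shift: e+10=o, d+10=n, o+10=y.

ony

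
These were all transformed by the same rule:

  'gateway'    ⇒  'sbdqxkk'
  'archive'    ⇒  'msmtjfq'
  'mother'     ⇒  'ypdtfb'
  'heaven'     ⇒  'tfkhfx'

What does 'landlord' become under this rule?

A repeating key of period 3 is used — shifts +12, +1, +10 over and over.
For landlord: l+12=x, a+1=b, n+10=x, d+12=p, l+1=m, o+10=y, r+12=d, d+1=e.

xbxpmyde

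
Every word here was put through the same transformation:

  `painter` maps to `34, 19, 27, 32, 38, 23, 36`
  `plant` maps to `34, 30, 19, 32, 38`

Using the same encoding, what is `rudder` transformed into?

p is letter #16 and maps to 34: an offset of 18. Each letter is replaced by its alphabet position (a=1..z=26) + 18.
On rudder: r=18→36, u=21→39, d=4→22, d=4→22, e=5→23, r=18→36.

36, 39, 22, 22, 23, 36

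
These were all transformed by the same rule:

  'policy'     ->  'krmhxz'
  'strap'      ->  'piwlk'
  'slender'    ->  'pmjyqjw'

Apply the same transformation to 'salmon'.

plmfry

p(15)→k(10) and o(14)→r(17) fit y≡19x+11 (mod 26); the inverse of 19 mod 26 is 11. Each letter's alphabet position (a=0..z=25) is mapped through 19·x+11 mod 26 — an affine cipher.
On salmon: s(18)→19·18+11≡15=p; a(0)→19·0+11≡11=l; l(11)→19·11+11≡12=m; m(12)→19·12+11≡5=f; o(14)→19·14+11≡17=r; n(13)→19·13+11≡24=y (all mod 26).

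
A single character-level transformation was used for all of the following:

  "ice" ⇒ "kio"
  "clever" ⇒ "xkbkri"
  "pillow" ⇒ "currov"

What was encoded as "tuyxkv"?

Two steps: reverse the string, then apply a Caesar shift of +6.
Undoing it on tuyxkv: shift back: t−6=n, u−6=o, y−6=s, x−6=r, k−6=e, v−6=p → nosrep; then reverse → person.

person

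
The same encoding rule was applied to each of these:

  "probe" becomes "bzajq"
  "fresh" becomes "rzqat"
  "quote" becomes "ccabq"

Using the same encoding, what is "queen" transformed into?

Shifts by position in probe: pos 0: p→b (+12), pos 1: r→z (+8), pos 2: o→a (+12), pos 3: b→j (+8) — repeating every 2. It's a Vigenère-style cipher with numeric key [12,8]: position i shifts by key[i mod 2].
Applying it to queen: q+12=c, u+8=c, e+12=q, e+8=m, n+12=z.

ccqmz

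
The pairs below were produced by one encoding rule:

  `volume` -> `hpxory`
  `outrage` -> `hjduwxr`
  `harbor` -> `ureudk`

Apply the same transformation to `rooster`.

uhwvrru

The output letters match the input read backwards, each shifted +3: volume reversed is emulov. Two steps: reverse the string, then apply a Caesar shift of +3.
On rooster: reverse → retsoor; then shift: r+3=u, e+3=h, t+3=w, s+3=v, o+3=r, o+3=r, r+3=u.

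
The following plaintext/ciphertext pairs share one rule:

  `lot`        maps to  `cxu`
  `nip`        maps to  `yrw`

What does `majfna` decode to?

The output letters match the input read backwards, each shifted +9: lot reversed is tol. Read the word backwards and shift each letter +9.
Decoding majfna: shift back: m−9=d, a−9=r, j−9=a, f−9=w, n−9=e, a−9=r → drawer; then reverse → reward.

reward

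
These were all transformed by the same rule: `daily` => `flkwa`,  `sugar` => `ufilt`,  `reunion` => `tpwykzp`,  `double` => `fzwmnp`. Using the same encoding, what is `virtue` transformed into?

xttewp

Shifts by position in daily: pos 0: d→f (+2), pos 1: a→l (+11), pos 2: i→k (+2), pos 3: l→w (+11) — repeating every 2. The shifts repeat in a cycle of length 2: positions 0,1,… shift by +2, +11, then the pattern repeats.
For virtue: v+2=x, i+11=t, r+2=t, t+11=e, u+2=w, e+11=p.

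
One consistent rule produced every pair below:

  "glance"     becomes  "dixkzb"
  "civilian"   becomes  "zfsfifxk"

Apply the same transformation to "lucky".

irzhv

Compare letters: g→d is +23, l→i is +23, a→x is +23 — a constant shift. This is a Caesar cipher with shift 23.
On lucky: l+23=i, u+23=r, c+23=z, k+23=h, y+23=v.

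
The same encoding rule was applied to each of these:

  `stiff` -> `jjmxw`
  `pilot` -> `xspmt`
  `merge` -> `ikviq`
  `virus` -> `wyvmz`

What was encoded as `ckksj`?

Two steps: reverse the string, then apply a Caesar shift of +4.
Undoing it on ckksj: shift back: c−4=y, k−4=g, k−4=g, s−4=o, j−4=f → yggof; then reverse → foggy.

foggy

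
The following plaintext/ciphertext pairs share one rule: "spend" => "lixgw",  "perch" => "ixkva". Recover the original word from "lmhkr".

Compare letters: s→l is +19, p→i is +19, e→x is +19 — a constant shift. It's a constant shift of +19 (ROT19).
Reversing it on lmhkr: l−19=s, m−19=t, h−19=o, k−19=r, r−19=y.

story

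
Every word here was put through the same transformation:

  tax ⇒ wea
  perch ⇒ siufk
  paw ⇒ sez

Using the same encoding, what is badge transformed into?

Two shifts are in play — +4 for a/e/i/o/u, +3 for every other letter.
For badge: b(cons)+3=e, a(vowel)+4=e, d(cons)+3=g, g(cons)+3=j, e(vowel)+4=i.

eegji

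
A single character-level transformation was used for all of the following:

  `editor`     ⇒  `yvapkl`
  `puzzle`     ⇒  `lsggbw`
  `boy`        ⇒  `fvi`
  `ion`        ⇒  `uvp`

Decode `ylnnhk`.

The word is reversed, then every letter is shifted forward by 7.
Undoing it on ylnnhk: shift back: y−7=r, l−7=e, n−7=g, n−7=g, h−7=a, k−7=d → reggad; then reverse → dagger.

dagger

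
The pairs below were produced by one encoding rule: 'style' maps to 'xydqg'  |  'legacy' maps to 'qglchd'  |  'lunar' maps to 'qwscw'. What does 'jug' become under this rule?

The rule splits by letter class: vowels +2, consonants +5.
Applying it to jug: j(cons)+5=o, u(vowel)+2=w, g(cons)+5=l.

owl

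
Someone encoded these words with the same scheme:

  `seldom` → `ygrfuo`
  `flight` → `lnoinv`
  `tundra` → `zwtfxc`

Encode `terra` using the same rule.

zgxtg

Shifts by position in seldom: pos 0: s→y (+6), pos 1: e→g (+2), pos 2: l→r (+6), pos 3: d→f (+2) — repeating every 2. The shifts repeat in a cycle of length 2: positions 0,1,… shift by +6, +2, then the pattern repeats.
On terra: t+6=z, e+2=g, r+6=x, r+2=t, a+6=g.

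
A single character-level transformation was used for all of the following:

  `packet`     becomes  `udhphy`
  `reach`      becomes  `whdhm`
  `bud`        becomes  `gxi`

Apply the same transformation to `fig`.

kll

The shift depends on letter class: consonant p→u is +5, but vowel a→d is +3. The rule splits by letter class: vowels +3, consonants +5.
On fig: f(cons)+5=k, i(vowel)+3=l, g(cons)+5=l.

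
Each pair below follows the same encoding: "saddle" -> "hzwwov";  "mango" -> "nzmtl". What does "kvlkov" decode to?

Each pair mirrors across the alphabet (s↔h, a↔z, d↔w): positions sum to 25. Each letter is replaced by its mirror in the alphabet: a↔z, b↔y, c↔x, and so on (the Atbash cipher).
Reversing it on kvlkov: k↔p, v↔e, l↔o, k↔p, o↔l, v↔e.

people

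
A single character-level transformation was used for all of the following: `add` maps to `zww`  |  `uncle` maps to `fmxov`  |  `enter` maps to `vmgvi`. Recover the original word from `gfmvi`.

Each pair mirrors across the alphabet (a↔z, d↔w, d↔w): positions sum to 25. Letters are reflected about the middle of the alphabet (position → 25−position): Atbash.
Decoding gfmvi: g↔t, f↔u, m↔n, v↔e, i↔r.

tuner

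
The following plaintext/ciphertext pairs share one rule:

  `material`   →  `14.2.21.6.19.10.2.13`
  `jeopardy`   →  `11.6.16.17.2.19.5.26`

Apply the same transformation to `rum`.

m is letter #13 and maps to 14: an offset of 1. Each letter is replaced by its alphabet position (a=1..z=26) + 1.
For rum: r=18→19, u=21→22, m=13→14.

19.22.14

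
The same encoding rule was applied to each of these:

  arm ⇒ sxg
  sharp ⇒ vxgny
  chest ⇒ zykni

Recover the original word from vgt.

The output letters match the input read backwards, each shifted +6: arm reversed is mra. Two steps: reverse the string, then apply a Caesar shift of +6.
Reversing it on vgt: shift back: v−6=p, g−6=a, t−6=n → pan; then reverse → nap.

nap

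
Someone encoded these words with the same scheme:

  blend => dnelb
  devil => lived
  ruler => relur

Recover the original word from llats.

It's just the letters in reverse order.
Undoing it on llats: then reverse → stall.

stall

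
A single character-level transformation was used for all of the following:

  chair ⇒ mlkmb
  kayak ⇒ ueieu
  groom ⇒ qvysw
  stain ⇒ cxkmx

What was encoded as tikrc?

Shifts by position in chair: pos 0: c→m (+10), pos 1: h→l (+4), pos 2: a→k (+10), pos 3: i→m (+4) — repeating every 2. A repeating key of period 2 is used — shifts +10, +4 over and over.
Decoding tikrc: t−10=j, i−4=e, k−10=a, r−4=n, c−10=s.

jeans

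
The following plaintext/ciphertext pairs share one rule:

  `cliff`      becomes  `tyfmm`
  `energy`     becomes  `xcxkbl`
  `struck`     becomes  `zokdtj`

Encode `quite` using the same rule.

vdfox

Each letter's alphabet position (a=0..z=25) is mapped through 15·x+15 mod 26 — an affine cipher.
For quite: q(16)→15·16+15≡21=v; u(20)→15·20+15≡3=d; i(8)→15·8+15≡5=f; t(19)→15·19+15≡14=o; e(4)→15·4+15≡23=x (all mod 26).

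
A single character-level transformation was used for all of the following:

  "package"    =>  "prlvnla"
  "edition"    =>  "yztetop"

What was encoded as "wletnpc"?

recital

The output letters match the input read backwards, each shifted +11: package reversed is egakcap. Read the word backwards and shift each letter +11.
Undoing it on wletnpc: shift back: w−11=l, l−11=a, e−11=t, t−11=i, n−11=c, p−11=e, c−11=r → laticer; then reverse → recital.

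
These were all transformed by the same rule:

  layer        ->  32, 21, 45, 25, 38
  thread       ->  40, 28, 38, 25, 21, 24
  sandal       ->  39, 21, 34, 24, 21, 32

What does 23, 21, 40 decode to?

cat

l is letter #12 and maps to 32: an offset of 20. The number is (letter's place in the alphabet, a=1) + 20.
Reversing it on 23, 21, 40: 23→(23−20)÷1=3=c, 21→(21−20)÷1=1=a, 40→(40−20)÷1=20=t.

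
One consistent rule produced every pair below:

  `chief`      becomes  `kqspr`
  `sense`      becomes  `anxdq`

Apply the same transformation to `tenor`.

bnxzd

In chief: c→k is +8, h→q is +9, i→s is +10, e→p is +11 — the shift increases by 1 each position. Letter i (0-indexed) is shifted by i+8, so successive shifts are 8, 9, 10, ….
On tenor: t+8=b, e+9=n, n+10=x, o+11=z, r+12=d.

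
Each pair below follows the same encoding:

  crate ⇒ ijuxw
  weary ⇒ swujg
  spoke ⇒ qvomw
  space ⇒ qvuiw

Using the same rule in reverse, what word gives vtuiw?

place

Treating letters as 0–25, the rule is x ↦ 7x + 20 (mod 26).
Undoing it on vtuiw: v(21)→15·(21−20)≡15=p; t(19)→15·(19−20)≡11=l; u(20)→15·(20−20)≡0=a; i(8)→15·(8−20)≡2=c; w(22)→15·(22−20)≡4=e (all mod 26).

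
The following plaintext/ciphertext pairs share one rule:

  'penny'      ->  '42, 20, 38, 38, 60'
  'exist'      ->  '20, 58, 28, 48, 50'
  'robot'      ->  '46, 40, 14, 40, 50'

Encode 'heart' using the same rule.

p(#16)→42 and e(#5)→20: differences scale by 2, so n = 2·pos + 10. The formula is n = 2×(alphabet index, a=1) + 10.
On heart: h=8→26, e=5→20, a=1→12, r=18→46, t=20→50.

26, 20, 12, 46, 50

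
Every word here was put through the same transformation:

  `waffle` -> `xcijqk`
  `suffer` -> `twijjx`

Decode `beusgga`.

acrobat

In waffle: w→x is +1, a→c is +2, f→i is +3, f→j is +4 — the shift increases by 1 each position. Letter i (0-indexed) is shifted by i+1, so successive shifts are 1, 2, 3, ….
Undoing it on beusgga: b−1=a, e−2=c, u−3=r, s−4=o, g−5=b, g−6=a, a−7=t.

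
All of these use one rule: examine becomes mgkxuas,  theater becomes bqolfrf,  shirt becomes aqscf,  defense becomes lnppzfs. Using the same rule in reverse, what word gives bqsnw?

The shift increases by 1 at each position, starting from +8: 8, 9, 10, ….
Reversing it on bqsnw: b−8=t, q−9=h, s−10=i, n−11=c, w−12=k.

thick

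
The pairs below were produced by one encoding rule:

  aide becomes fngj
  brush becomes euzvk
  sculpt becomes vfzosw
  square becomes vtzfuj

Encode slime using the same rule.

vonpj

The shift depends on letter class: consonant d→g is +3, but vowel a→f is +5. Two shifts are in play — +5 for a/e/i/o/u, +3 for every other letter.
For slime: s(cons)+3=v, l(cons)+3=o, i(vowel)+5=n, m(cons)+3=p, e(vowel)+5=j.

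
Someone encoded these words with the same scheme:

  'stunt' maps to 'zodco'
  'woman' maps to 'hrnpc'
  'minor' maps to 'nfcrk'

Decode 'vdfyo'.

quilt

s(18)→z(25) and t(19)→o(14) fit y≡15x+15 (mod 26); the inverse of 15 mod 26 is 7. This is an affine cipher: with a=0,…,z=25, each position x becomes (15x+15) mod 26.
Undoing it on vdfyo: v(21)→7·(21−15)≡16=q; d(3)→7·(3−15)≡20=u; f(5)→7·(5−15)≡8=i; y(24)→7·(24−15)≡11=l; o(14)→7·(14−15)≡19=t (all mod 26).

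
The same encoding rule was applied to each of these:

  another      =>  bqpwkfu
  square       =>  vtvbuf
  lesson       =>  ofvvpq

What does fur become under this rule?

ivu

The shift depends on letter class: consonant n→q is +3, but vowel a→b is +1. Vowels shift forward by 1 and consonants shift forward by 3.
Applying it to fur: f(cons)+3=i, u(vowel)+1=v, r(cons)+3=u.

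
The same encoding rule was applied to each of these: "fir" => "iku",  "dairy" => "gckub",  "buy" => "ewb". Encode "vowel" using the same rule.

yqzgo

The shift depends on letter class: consonant f→i is +3, but vowel i→k is +2. Vowels shift forward by 2 and consonants shift forward by 3.
Applying it to vowel: v(cons)+3=y, o(vowel)+2=q, w(cons)+3=z, e(vowel)+2=g, l(cons)+3=o.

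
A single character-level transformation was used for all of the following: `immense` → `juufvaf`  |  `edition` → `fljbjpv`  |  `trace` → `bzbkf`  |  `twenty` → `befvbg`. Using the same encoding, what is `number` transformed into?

The shift depends on letter class: consonant m→u is +8, but vowel i→j is +1. The rule splits by letter class: vowels +1, consonants +8.
For number: n(cons)+8=v, u(vowel)+1=v, m(cons)+8=u, b(cons)+8=j, e(vowel)+1=f, r(cons)+8=z.

vvujfz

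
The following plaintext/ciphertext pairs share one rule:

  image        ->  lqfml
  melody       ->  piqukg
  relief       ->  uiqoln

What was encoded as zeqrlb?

In image: i→l is +3, m→q is +4, a→f is +5, g→m is +6 — the shift increases by 1 each position. Letter i (0-indexed) is shifted by i+3, so successive shifts are 3, 4, 5, ….
Reversing it on zeqrlb: z−3=w, e−4=a, q−5=l, r−6=l, l−7=e, b−8=t.

wallet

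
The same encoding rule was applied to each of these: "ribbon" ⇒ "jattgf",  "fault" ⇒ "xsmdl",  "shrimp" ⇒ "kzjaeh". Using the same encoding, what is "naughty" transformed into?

fsmyzlq

Compare letters: r→j is +18, i→a is +18, b→t is +18 — a constant shift. It's a constant shift of +18 (ROT18).
For naughty: n+18=f, a+18=s, u+18=m, g+18=y, h+18=z, t+18=l, y+18=q.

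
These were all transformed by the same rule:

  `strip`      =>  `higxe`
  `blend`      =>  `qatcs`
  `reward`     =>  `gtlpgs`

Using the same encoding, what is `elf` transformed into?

Compare letters: s→h is +15, t→i is +15, r→g is +15 — a constant shift. This is a Caesar cipher with shift 15.
On elf: e+15=t, l+15=a, f+15=u.

tau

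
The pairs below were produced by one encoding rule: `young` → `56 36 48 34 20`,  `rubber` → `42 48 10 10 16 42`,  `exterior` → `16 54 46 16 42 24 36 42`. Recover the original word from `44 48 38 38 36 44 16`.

With a=1..z=26, the number is 2·pos + 6.
Decoding 44 48 38 38 36 44 16: 44→(44−6)÷2=19=s, 48→(48−6)÷2=21=u, 38→(38−6)÷2=16=p, 38→(38−6)÷2=16=p, 36→(36−6)÷2=15=o, 44→(44−6)÷2=19=s, 16→(16−6)÷2=5=e.

suppose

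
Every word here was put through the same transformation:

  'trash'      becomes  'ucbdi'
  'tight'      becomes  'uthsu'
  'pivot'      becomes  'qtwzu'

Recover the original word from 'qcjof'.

Shifts by position in trash: pos 0: t→u (+1), pos 1: r→c (+11), pos 2: a→b (+1), pos 3: s→d (+11) — repeating every 2. The shifts repeat in a cycle of length 2: positions 0,1,… shift by +1, +11, then the pattern repeats.
Reversing it on qcjof: q−1=p, c−11=r, j−1=i, o−11=d, f−1=e.

pride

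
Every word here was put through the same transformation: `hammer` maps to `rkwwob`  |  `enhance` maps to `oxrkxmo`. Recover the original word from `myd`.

cot

It's a constant shift of +10 (ROT10).
Undoing it on myd: m−10=c, y−10=o, d−10=t.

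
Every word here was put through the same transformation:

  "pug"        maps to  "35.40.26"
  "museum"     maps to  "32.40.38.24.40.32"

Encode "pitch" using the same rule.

35.28.39.22.27

p is letter #16 and maps to 35: an offset of 19. Each letter is replaced by its alphabet position (a=1..z=26) + 19.
Applying it to pitch: p=16→35, i=9→28, t=20→39, c=3→22, h=8→27.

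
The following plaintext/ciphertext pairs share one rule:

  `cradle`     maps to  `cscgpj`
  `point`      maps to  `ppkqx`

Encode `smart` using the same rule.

sncux

Letter i (0-indexed) is shifted by i+0, so successive shifts are 0, 1, 2, ….
On smart: s+0=s, m+1=n, a+2=c, r+3=u, t+4=x.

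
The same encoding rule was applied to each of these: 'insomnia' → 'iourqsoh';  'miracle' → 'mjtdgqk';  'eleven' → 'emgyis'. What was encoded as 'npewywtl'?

In insomnia: i→i is +0, n→o is +1, s→u is +2, o→r is +3 — the shift increases by 1 each position. The shift increases by 1 at each position, starting from +0: 0, 1, 2, ….
Decoding npewywtl: n−0=n, p−1=o, e−2=c, w−3=t, y−4=u, w−5=r, t−6=n, l−7=e.

nocturne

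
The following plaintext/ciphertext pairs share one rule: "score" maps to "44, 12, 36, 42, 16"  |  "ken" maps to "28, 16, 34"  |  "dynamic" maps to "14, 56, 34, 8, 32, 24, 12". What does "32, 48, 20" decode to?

s(#19)→44 and c(#3)→12: differences scale by 2, so n = 2·pos + 6. Each letter becomes 2×(its alphabet position, a=1..z=26) + 6.
Decoding 32, 48, 20: 32→(32−6)÷2=13=m, 48→(48−6)÷2=21=u, 20→(20−6)÷2=7=g.

mug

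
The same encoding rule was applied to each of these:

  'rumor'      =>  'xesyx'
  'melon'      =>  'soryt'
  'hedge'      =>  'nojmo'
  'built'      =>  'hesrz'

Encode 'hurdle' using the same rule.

nexjro

The shift depends on letter class: consonant r→x is +6, but vowel u→e is +10. Two shifts are in play — +10 for a/e/i/o/u, +6 for every other letter.
Applying it to hurdle: h(cons)+6=n, u(vowel)+10=e, r(cons)+6=x, d(cons)+6=j, l(cons)+6=r, e(vowel)+10=o.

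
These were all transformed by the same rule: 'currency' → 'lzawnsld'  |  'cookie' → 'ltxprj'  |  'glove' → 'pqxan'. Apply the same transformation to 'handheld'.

qfwiqjui

Shifts by position in currency: pos 0: c→l (+9), pos 1: u→z (+5), pos 2: r→a (+9), pos 3: r→w (+5) — repeating every 2. It's a Vigenère-style cipher with numeric key [9,5]: position i shifts by key[i mod 2].
For handheld: h+9=q, a+5=f, n+9=w, d+5=i, h+9=q, e+5=j, l+9=u, d+5=i.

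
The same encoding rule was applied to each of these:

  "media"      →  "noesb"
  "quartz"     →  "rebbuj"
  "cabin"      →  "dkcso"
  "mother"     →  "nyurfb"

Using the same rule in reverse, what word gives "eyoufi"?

donkey

Shifts by position in media: pos 0: m→n (+1), pos 1: e→o (+10), pos 2: d→e (+1), pos 3: i→s (+10) — repeating every 2. A repeating key of period 2 is used — shifts +1, +10 over and over.
Undoing it on eyoufi: e−1=d, y−10=o, o−1=n, u−10=k, f−1=e, i−10=y.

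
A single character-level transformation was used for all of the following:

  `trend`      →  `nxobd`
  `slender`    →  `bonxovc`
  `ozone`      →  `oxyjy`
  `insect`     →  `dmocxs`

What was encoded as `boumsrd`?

The output letters match the input read backwards, each shifted +10: trend reversed is dnert. The word is reversed, then every letter is shifted forward by 10.
Undoing it on boumsrd: shift back: b−10=r, o−10=e, u−10=k, m−10=c, s−10=i, r−10=h, d−10=t → rekciht; then reverse → thicker.

thicker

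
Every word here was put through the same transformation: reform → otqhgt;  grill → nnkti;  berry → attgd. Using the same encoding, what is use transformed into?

The output letters match the input read backwards, each shifted +2: reform reversed is mrofer. Read the word backwards and shift each letter +2.
Applying it to use: reverse → esu; then shift: e+2=g, s+2=u, u+2=w.

guw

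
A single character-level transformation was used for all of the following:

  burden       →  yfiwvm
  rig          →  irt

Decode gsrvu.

This is the alphabet-reversal cipher (Atbash): a becomes z, b becomes y, etc.
Undoing it on gsrvu: g↔t, s↔h, r↔i, v↔e, u↔f.

thief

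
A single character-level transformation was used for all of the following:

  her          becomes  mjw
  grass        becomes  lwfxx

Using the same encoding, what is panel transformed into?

ufsjq

Compare letters: h→m is +5, e→j is +5, r→w is +5 — a constant shift. Every letter moves 5 places later in the alphabet, wrapping around z→a.
Applying it to panel: p+5=u, a+5=f, n+5=s, e+5=j, l+5=q.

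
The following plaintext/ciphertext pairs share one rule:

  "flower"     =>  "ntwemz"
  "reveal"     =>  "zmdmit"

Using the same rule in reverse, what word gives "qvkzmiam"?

Compare letters: f→n is +8, l→t is +8, o→w is +8 — a constant shift. Every letter moves 8 places later in the alphabet, wrapping around z→a.
Reversing it on qvkzmiam: q−8=i, v−8=n, k−8=c, z−8=r, m−8=e, i−8=a, a−8=s, m−8=e.

increase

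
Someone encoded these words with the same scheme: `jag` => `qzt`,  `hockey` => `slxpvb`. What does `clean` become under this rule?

xovzm

Each pair mirrors across the alphabet (j↔q, a↔z, g↔t): positions sum to 25. This is the alphabet-reversal cipher (Atbash): a becomes z, b becomes y, etc.
For clean: c↔x, l↔o, e↔v, a↔z, n↔m.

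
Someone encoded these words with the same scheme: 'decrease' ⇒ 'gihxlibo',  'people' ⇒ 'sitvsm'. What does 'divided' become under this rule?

In decrease: d→g is +3, e→i is +4, c→h is +5, r→x is +6 — the shift increases by 1 each position. The shift increases by 1 at each position, starting from +3: 3, 4, 5, ….
On divided: d+3=g, i+4=m, v+5=a, i+6=o, d+7=k, e+8=m, d+9=m.

gmaokmm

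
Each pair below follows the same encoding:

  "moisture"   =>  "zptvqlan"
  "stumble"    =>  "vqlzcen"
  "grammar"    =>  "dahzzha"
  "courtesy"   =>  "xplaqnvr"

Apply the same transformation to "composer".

xpzkpvna

Treating letters as 0–25, the rule is x ↦ 21x + 7 (mod 26).
For composer: c(2)→21·2+7≡23=x; o(14)→21·14+7≡15=p; m(12)→21·12+7≡25=z; p(15)→21·15+7≡10=k; o(14)→21·14+7≡15=p; s(18)→21·18+7≡21=v; e(4)→21·4+7≡13=n; r(17)→21·17+7≡0=a (all mod 26).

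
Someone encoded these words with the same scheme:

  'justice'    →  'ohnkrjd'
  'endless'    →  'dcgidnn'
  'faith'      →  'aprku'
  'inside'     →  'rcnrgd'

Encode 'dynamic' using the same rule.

gvcpfrj

Treating letters as 0–25, the rule is x ↦ 23x + 15 (mod 26).
Applying it to dynamic: d(3)→23·3+15≡6=g; y(24)→23·24+15≡21=v; n(13)→23·13+15≡2=c; a(0)→23·0+15≡15=p; m(12)→23·12+15≡5=f; i(8)→23·8+15≡17=r; c(2)→23·2+15≡9=j (all mod 26).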